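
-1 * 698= -698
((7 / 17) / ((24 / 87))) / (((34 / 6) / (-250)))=-65.85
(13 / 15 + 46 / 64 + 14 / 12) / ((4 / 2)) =1321 / 960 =1.38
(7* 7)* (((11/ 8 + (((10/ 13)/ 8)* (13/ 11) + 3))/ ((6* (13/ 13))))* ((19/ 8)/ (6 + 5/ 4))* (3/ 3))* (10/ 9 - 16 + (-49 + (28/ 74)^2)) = -26257360745/ 34301664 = -765.48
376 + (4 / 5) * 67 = 2148 / 5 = 429.60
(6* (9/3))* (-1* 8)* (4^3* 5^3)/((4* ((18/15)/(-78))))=18720000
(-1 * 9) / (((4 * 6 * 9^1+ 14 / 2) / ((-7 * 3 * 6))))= 1134 / 223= 5.09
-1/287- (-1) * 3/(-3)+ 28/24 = 281/1722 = 0.16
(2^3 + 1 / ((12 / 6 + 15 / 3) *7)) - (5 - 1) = 197 / 49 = 4.02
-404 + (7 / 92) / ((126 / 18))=-37167 / 92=-403.99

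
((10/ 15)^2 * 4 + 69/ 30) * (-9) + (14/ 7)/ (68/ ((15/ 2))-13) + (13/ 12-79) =-407543/ 3540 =-115.13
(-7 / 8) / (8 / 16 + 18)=-7 / 148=-0.05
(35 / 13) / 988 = 35 / 12844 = 0.00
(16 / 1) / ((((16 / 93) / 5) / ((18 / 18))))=465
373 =373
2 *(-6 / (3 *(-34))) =2 / 17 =0.12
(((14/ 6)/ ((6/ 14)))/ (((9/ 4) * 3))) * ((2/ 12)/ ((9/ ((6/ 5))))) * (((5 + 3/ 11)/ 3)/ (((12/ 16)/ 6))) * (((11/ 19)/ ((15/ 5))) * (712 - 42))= 12186496/ 373977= 32.59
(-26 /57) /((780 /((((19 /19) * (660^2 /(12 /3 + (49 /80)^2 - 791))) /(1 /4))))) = 123904000 /95653581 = 1.30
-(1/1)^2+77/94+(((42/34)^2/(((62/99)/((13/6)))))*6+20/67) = 896953551/28211891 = 31.79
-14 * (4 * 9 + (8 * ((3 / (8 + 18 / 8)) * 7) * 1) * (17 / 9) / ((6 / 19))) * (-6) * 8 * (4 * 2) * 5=443161600 / 123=3602939.84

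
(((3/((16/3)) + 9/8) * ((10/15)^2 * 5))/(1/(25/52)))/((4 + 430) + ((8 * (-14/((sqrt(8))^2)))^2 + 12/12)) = 375/131248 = 0.00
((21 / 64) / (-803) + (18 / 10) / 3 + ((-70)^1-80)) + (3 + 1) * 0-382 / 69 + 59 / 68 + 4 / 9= -138913806311 / 904242240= -153.62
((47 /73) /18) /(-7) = -47 /9198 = -0.01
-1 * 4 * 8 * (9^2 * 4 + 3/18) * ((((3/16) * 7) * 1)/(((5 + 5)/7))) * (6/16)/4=-57183/64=-893.48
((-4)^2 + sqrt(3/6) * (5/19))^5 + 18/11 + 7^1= 854302748725 * sqrt(2)/19808792 + 1505211871851/1433531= 1110994.44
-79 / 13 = -6.08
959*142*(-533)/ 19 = -72582874/ 19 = -3820151.26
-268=-268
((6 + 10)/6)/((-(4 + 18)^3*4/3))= -0.00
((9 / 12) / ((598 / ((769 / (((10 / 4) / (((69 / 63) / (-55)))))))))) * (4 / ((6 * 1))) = -769 / 150150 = -0.01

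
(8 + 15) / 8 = 23 / 8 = 2.88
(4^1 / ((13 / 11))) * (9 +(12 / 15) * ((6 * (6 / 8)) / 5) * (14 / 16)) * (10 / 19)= 21186 / 1235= 17.15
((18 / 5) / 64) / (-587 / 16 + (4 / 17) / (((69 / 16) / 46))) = -459 / 278890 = -0.00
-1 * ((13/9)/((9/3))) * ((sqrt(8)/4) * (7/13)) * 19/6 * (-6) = 133 * sqrt(2)/54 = 3.48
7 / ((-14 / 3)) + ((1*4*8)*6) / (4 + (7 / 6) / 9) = 20067 / 446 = 44.99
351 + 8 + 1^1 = 360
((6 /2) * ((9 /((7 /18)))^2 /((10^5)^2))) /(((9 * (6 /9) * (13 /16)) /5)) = 6561 /39812500000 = 0.00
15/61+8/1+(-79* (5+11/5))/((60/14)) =-124.47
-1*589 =-589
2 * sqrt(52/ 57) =4 * sqrt(741)/ 57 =1.91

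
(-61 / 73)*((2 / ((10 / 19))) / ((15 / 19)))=-22021 / 5475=-4.02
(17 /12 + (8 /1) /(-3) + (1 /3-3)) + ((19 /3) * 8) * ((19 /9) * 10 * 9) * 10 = 385051 /4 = 96262.75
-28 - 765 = -793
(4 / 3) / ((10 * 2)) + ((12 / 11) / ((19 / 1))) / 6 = 239 / 3135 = 0.08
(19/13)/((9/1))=19/117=0.16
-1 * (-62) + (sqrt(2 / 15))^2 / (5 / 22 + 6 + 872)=17968574 / 289815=62.00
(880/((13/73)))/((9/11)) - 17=6022.66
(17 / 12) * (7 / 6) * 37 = 4403 / 72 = 61.15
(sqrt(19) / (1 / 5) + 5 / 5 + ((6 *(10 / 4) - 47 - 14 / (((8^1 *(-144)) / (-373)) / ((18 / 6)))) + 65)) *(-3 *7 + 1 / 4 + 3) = -355 *sqrt(19) / 4 - 278107 / 768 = -748.97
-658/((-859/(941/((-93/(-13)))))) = 8049314/79887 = 100.76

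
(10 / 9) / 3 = 10 / 27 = 0.37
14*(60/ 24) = 35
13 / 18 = 0.72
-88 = -88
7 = 7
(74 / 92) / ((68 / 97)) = 3589 / 3128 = 1.15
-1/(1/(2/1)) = -2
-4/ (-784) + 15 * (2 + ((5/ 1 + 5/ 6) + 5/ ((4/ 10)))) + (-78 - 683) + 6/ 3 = -453.99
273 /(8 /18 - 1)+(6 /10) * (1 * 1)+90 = -2004 /5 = -400.80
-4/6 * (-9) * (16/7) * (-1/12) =-8/7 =-1.14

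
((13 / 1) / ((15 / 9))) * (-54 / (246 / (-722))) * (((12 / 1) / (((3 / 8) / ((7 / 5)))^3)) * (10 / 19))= 2082103296 / 5125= 406264.06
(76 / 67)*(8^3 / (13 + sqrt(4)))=38912 / 1005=38.72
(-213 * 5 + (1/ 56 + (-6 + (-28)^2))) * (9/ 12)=-48213/ 224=-215.24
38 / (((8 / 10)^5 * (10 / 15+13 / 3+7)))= 59375 / 6144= 9.66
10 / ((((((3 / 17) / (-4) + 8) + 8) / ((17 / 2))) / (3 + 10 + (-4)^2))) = 33524 / 217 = 154.49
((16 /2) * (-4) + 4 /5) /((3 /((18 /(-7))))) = 936 /35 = 26.74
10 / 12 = 5 / 6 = 0.83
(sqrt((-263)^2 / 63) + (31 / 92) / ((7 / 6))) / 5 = 93 / 1610 + 263 * sqrt(7) / 105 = 6.68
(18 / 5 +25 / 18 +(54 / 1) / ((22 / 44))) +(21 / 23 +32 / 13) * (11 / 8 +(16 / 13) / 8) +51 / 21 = 1181077489 / 9795240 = 120.58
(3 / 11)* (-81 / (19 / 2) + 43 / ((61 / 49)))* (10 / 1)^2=822300 / 1159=709.49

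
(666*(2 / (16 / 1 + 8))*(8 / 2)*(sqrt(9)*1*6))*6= 23976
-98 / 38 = -2.58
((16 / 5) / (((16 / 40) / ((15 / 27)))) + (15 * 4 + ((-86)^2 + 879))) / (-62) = -75055 / 558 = -134.51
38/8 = 19/4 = 4.75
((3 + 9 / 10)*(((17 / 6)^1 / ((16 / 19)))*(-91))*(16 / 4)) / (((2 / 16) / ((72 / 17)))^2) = -466083072 / 85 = -5483330.26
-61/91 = -0.67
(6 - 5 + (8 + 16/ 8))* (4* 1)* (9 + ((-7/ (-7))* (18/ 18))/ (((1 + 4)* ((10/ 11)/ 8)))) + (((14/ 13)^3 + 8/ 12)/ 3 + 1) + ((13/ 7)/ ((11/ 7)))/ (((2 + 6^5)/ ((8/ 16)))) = 40185435950773/ 84586916700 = 475.08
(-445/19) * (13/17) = -5785/323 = -17.91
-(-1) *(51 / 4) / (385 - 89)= 51 / 1184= 0.04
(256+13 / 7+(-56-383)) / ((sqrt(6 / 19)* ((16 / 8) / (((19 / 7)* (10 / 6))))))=-30115* sqrt(114) / 441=-729.12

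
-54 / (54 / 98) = -98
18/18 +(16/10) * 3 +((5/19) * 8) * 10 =26.85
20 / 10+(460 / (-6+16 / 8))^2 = 13227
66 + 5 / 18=1193 / 18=66.28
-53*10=-530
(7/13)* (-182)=-98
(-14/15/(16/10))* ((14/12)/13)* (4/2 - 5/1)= 49/312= 0.16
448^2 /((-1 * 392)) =-512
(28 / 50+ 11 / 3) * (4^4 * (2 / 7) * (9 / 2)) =243456 / 175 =1391.18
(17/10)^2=2.89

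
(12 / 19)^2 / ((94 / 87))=6264 / 16967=0.37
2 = 2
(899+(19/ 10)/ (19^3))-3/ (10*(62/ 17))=201195831/ 223820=898.92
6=6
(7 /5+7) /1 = 42 /5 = 8.40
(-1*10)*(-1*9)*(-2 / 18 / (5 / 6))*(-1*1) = 12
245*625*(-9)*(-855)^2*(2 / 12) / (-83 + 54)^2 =-199651967.52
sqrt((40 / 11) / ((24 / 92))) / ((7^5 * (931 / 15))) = 10 * sqrt(3795) / 172120487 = 0.00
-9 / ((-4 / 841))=7569 / 4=1892.25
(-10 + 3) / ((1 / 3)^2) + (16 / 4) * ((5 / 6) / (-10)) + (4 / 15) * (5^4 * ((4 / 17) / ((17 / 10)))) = -34910 / 867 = -40.27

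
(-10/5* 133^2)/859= -41.19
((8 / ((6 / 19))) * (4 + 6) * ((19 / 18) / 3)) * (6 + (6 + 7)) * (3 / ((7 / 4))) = 548720 / 189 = 2903.28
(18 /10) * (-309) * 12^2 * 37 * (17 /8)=-31486482 /5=-6297296.40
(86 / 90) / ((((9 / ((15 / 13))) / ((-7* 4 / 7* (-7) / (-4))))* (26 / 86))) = -12943 / 4563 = -2.84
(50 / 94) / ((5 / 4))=20 / 47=0.43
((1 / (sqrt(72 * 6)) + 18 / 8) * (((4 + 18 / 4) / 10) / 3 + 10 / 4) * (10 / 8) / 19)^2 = 27889 * sqrt(3) / 6653952 + 15255283 / 89828352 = 0.18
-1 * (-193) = 193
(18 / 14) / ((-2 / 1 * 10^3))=-9 / 14000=-0.00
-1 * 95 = -95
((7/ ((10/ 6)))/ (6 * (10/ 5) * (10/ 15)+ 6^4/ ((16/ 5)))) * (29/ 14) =87/ 4130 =0.02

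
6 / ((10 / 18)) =54 / 5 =10.80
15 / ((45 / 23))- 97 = -268 / 3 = -89.33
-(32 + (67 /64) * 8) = -40.38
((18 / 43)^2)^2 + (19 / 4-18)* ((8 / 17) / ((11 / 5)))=-1792334018 / 639315787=-2.80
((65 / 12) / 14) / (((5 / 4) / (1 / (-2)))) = -13 / 84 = -0.15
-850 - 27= -877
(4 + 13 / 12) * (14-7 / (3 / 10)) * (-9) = 427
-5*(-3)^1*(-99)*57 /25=-16929 /5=-3385.80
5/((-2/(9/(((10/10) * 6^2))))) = -0.62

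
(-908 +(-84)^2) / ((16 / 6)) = 4611 / 2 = 2305.50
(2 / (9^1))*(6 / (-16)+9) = 23 / 12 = 1.92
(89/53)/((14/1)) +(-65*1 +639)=425997/742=574.12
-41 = -41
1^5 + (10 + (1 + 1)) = 13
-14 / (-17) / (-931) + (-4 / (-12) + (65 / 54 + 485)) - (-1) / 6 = 29711747 / 61047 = 486.70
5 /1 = 5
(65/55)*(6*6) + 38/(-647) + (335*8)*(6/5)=23190650/7117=3258.49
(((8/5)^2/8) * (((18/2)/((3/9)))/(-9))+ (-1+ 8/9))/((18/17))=-4097/4050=-1.01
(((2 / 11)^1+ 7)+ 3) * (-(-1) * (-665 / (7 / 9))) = -95760 / 11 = -8705.45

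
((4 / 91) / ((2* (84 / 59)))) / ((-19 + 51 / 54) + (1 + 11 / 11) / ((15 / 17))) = -885 / 905177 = -0.00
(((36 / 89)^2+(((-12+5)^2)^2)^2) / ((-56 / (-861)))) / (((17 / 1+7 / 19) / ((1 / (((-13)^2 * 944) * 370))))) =35571469223243 / 411455723993600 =0.09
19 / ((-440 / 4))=-19 / 110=-0.17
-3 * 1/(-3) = 1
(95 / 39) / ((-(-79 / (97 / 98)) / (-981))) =-3013305 / 100646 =-29.94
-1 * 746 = -746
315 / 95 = 63 / 19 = 3.32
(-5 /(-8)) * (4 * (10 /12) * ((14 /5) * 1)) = 35 /6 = 5.83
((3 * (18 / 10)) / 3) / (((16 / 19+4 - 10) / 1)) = -171 / 490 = -0.35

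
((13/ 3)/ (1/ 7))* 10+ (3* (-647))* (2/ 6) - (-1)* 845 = 1504/ 3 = 501.33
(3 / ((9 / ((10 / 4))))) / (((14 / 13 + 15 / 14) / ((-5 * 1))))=-2275 / 1173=-1.94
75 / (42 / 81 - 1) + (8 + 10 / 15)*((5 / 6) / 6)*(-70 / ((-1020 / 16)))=-154.45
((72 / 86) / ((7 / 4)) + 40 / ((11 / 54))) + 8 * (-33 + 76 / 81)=-15998072 / 268191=-59.65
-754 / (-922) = 377 / 461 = 0.82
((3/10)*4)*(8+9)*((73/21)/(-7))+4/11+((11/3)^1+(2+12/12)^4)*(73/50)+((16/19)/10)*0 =4602239/40425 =113.85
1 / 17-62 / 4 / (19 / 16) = -4197 / 323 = -12.99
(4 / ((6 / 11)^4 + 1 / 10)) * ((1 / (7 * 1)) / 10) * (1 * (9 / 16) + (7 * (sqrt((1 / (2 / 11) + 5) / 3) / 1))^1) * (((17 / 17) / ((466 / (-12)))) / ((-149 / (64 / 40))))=0.00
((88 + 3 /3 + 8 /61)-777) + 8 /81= -3398272 /4941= -687.77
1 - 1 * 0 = 1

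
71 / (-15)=-71 / 15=-4.73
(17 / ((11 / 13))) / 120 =221 / 1320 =0.17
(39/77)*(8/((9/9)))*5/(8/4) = 780/77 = 10.13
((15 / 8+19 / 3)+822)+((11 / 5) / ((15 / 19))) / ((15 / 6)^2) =4153271 / 5000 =830.65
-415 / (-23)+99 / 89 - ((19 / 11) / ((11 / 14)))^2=429265360 / 29970127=14.32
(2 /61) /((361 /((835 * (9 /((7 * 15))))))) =1002 /154147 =0.01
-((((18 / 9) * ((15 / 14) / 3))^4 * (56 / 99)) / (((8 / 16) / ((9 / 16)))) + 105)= -396790 / 3773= -105.17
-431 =-431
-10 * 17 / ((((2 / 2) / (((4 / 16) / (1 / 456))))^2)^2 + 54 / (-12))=28712322720 / 760032071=37.78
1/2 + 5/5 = 3/2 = 1.50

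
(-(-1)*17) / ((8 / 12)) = 51 / 2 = 25.50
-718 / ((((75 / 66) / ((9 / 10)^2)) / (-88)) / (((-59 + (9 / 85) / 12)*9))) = -1270291281534 / 53125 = -23911365.30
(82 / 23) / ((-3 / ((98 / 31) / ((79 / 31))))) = -1.47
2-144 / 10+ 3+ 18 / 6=-32 / 5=-6.40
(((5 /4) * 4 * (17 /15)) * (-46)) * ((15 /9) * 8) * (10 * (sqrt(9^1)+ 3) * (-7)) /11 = 4379200 /33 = 132703.03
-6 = -6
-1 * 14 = -14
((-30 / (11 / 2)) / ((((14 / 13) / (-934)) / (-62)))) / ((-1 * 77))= 3809.09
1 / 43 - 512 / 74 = -10971 / 1591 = -6.90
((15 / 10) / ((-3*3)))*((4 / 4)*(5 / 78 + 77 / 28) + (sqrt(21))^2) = -3715 / 936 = -3.97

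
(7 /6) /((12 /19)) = 133 /72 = 1.85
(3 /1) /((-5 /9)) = -27 /5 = -5.40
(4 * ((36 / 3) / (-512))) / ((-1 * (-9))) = -1 / 96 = -0.01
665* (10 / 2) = 3325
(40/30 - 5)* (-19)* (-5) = -1045/3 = -348.33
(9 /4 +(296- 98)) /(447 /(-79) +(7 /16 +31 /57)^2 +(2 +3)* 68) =13157982144 /22032135247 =0.60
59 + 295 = 354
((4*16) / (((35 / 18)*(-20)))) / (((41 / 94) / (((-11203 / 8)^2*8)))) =-59193922.68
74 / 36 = 37 / 18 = 2.06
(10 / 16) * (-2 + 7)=3.12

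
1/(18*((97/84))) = 14/291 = 0.05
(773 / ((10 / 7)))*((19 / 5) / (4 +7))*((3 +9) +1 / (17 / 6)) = 2309.08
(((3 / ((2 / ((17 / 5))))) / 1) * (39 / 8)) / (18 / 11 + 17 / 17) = 21879 / 2320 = 9.43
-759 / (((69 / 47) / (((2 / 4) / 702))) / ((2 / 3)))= -0.25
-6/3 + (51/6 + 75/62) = 239/31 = 7.71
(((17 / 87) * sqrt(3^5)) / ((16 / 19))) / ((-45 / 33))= -3553 * sqrt(3) / 2320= -2.65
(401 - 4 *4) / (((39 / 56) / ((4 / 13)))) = 170.10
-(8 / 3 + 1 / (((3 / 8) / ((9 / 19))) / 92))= -118.88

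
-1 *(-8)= 8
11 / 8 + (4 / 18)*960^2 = 1638411 / 8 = 204801.38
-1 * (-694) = 694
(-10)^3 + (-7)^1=-1007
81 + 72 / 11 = 963 / 11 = 87.55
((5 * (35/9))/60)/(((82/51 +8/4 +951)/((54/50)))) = 51/139100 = 0.00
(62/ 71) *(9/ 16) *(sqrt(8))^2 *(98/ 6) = 4557/ 71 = 64.18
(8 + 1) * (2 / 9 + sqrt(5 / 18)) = 6.74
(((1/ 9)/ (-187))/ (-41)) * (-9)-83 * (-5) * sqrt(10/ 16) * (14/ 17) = -1/ 7667 + 2905 * sqrt(10)/ 34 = 270.19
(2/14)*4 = 4/7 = 0.57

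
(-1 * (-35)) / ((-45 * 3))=-7 / 27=-0.26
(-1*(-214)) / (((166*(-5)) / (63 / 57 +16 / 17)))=-70727 / 134045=-0.53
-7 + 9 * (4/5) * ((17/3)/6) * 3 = 67/5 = 13.40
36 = 36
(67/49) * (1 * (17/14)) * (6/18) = 1139/2058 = 0.55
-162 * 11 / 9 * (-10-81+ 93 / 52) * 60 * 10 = 137778300 / 13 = 10598330.77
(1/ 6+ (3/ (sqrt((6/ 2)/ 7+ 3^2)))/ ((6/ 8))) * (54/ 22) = 9/ 22+ 18 * sqrt(462)/ 121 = 3.61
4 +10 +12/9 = 46/3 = 15.33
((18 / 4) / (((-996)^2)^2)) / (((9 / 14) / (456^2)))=2527 / 1708499556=0.00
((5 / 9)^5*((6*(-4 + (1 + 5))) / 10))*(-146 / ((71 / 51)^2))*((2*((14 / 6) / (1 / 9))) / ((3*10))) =-73839500 / 11024667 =-6.70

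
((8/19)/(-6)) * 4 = -16/57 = -0.28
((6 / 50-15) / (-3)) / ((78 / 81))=1674 / 325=5.15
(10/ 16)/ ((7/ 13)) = 65/ 56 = 1.16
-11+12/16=-41/4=-10.25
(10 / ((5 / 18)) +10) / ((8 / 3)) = 69 / 4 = 17.25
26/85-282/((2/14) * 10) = -16753/85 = -197.09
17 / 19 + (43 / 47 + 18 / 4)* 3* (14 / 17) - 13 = 19321 / 15181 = 1.27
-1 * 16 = -16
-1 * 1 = -1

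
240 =240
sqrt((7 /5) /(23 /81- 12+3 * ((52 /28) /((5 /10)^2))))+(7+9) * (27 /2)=63 * sqrt(29965) /29965+216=216.36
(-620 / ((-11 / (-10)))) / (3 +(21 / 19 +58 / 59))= -28025 / 253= -110.77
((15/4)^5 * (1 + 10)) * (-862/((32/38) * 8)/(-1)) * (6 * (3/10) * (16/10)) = 24625346625/8192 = 3006023.76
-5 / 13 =-0.38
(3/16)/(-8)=-3/128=-0.02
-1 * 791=-791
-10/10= -1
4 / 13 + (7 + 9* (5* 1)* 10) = 5945 / 13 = 457.31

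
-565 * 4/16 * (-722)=203965/2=101982.50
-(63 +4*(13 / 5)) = -367 / 5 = -73.40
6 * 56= 336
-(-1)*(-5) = -5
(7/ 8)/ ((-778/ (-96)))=42/ 389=0.11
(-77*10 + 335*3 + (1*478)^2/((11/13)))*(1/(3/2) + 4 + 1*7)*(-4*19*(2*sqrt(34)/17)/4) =-1317975470*sqrt(34)/187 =-41096532.43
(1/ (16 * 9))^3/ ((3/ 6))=1/ 1492992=0.00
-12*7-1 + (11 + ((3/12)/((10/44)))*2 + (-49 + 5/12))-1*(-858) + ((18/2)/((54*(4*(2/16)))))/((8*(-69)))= 6107461/8280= 737.62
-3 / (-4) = 3 / 4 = 0.75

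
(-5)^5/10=-312.50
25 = 25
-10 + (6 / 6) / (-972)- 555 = -549181 / 972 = -565.00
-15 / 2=-7.50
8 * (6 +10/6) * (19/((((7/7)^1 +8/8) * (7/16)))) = 27968/21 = 1331.81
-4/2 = -2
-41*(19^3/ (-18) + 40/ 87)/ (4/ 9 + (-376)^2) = 8145511/ 73798504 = 0.11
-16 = -16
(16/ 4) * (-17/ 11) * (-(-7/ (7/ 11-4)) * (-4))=-1904/ 37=-51.46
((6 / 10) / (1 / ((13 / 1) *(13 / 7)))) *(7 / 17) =507 / 85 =5.96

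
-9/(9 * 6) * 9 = -3/2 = -1.50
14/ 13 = 1.08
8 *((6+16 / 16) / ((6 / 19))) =532 / 3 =177.33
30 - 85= -55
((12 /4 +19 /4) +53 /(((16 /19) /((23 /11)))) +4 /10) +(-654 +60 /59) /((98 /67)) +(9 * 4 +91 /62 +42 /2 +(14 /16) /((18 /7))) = -21992442359 /88724790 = -247.87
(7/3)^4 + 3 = 2644/81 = 32.64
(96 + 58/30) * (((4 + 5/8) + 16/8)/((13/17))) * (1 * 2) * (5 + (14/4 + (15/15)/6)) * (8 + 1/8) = 17206397/144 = 119488.87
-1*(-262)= 262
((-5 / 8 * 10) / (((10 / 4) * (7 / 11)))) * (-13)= 715 / 14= 51.07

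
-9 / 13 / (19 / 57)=-2.08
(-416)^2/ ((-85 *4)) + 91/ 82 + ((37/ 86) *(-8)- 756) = -379828579/ 299710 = -1267.32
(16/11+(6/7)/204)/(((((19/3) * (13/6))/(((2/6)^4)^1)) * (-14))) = -0.00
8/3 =2.67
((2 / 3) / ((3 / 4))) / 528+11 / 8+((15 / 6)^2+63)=167809 / 2376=70.63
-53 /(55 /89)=-4717 /55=-85.76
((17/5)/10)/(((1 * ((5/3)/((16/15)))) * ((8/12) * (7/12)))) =2448/4375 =0.56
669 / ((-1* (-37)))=18.08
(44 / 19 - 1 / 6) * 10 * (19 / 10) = 245 / 6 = 40.83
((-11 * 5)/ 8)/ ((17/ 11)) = -605/ 136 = -4.45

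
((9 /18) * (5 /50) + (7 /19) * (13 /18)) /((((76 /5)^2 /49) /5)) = 1324225 /3950784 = 0.34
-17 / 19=-0.89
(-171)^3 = -5000211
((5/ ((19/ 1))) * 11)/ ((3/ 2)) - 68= -3766/ 57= -66.07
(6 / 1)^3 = 216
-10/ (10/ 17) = -17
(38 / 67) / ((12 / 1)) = 19 / 402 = 0.05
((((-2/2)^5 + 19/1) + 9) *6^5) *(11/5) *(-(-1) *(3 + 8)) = 25404192/5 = 5080838.40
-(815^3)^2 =-293052649656390625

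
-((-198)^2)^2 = -1536953616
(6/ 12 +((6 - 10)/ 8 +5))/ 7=5/ 7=0.71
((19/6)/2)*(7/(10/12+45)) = 133/550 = 0.24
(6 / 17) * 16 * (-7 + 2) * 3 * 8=-11520 / 17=-677.65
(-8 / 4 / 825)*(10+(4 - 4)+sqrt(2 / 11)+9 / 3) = -26 / 825 - 2*sqrt(22) / 9075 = -0.03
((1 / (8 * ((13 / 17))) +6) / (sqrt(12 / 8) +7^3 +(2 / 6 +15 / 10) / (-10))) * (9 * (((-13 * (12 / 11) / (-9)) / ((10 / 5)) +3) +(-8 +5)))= 593312805 / 4653861971 - 865350 * sqrt(6) / 4653861971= 0.13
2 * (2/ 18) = 2/ 9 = 0.22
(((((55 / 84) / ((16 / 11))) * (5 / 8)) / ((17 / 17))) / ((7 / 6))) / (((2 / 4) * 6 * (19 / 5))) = 0.02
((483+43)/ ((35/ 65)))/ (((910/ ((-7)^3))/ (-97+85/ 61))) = 10736712/ 305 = 35202.33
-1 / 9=-0.11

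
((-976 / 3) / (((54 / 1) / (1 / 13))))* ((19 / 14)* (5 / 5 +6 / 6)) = -9272 / 7371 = -1.26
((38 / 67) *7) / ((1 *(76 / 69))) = 483 / 134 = 3.60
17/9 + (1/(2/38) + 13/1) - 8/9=33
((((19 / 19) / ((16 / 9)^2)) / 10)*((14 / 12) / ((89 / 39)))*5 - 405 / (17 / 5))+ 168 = 75859323 / 1549312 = 48.96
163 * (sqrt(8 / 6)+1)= 163+326 * sqrt(3) / 3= 351.22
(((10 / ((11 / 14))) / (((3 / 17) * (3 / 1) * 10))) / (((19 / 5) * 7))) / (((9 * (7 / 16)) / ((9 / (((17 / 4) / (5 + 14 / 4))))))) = 5440 / 13167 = 0.41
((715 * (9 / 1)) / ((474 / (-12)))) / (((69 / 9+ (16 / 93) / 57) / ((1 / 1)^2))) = -68223870 / 3211903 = -21.24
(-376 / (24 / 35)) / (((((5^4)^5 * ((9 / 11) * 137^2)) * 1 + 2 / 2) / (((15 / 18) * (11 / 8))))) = -995225 / 2319776916503906251584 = -0.00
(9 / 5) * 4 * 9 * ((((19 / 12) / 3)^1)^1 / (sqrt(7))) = 171 * sqrt(7) / 35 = 12.93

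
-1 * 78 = -78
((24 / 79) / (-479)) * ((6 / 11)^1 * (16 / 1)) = -0.01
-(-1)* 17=17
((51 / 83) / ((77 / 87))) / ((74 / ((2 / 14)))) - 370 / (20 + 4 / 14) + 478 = 108066206961 / 235048198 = 459.76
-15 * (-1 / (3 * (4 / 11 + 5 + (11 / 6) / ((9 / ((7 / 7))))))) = 2970 / 3307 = 0.90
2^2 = 4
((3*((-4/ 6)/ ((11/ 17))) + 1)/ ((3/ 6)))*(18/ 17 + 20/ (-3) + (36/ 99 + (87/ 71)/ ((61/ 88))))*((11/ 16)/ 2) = 97138039/ 19437528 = 5.00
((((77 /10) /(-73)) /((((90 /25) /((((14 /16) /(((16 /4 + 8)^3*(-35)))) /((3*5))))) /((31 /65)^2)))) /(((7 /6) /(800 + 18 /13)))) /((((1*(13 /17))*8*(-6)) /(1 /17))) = -0.00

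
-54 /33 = -18 /11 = -1.64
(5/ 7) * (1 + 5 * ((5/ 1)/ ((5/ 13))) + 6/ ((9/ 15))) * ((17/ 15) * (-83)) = -107236/ 21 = -5106.48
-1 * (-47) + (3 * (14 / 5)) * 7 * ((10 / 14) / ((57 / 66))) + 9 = 1988 / 19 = 104.63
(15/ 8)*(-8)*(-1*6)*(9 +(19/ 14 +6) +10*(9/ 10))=15975/ 7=2282.14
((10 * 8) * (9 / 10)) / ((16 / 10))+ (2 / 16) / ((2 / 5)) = 725 / 16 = 45.31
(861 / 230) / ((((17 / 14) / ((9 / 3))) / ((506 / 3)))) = 132594 / 85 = 1559.93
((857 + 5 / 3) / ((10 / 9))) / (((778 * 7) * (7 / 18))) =0.36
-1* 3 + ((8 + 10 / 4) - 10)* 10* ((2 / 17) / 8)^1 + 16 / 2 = 345 / 68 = 5.07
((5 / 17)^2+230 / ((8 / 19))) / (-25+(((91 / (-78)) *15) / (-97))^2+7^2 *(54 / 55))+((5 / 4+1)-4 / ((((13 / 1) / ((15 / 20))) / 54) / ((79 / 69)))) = 191912528371693 / 16557291553764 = 11.59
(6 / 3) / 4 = 1 / 2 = 0.50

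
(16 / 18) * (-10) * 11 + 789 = 6221 / 9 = 691.22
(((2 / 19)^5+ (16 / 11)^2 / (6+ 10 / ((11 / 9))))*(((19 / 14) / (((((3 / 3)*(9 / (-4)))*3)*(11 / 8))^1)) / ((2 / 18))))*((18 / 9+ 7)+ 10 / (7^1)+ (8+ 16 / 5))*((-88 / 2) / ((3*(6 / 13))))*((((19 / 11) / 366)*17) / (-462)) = -16316251356928 / 696242205181215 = -0.02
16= 16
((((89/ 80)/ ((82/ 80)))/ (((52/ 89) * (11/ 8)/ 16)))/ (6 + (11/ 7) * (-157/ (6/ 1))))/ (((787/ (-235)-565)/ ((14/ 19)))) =1751238048/ 2194564901815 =0.00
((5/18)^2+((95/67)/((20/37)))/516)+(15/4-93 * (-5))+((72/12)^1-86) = 1451812501/3733776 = 388.83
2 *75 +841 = 991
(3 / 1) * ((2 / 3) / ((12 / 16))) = 8 / 3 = 2.67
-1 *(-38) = 38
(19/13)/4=19/52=0.37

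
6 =6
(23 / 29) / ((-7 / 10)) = -230 / 203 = -1.13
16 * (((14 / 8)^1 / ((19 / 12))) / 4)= 84 / 19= 4.42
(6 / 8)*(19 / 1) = 57 / 4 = 14.25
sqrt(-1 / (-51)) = 0.14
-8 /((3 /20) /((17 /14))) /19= -3.41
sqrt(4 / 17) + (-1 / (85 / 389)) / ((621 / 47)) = -18283 / 52785 + 2 * sqrt(17) / 17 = 0.14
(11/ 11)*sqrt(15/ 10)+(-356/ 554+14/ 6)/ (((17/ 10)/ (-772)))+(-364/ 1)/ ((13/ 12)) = -15593272/ 14127+sqrt(6)/ 2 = -1102.57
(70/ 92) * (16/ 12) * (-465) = -10850/ 23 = -471.74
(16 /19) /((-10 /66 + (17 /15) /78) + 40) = 205920 /9747703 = 0.02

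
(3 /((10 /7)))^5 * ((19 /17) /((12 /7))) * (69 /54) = 462713517 /13600000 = 34.02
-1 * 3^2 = -9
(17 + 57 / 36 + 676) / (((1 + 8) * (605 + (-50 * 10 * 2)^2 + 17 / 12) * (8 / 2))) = 0.00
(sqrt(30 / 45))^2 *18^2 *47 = 10152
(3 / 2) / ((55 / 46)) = 69 / 55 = 1.25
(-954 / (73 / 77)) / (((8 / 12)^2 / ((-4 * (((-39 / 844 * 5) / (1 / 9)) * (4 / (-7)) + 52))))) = 7419583314 / 15403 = 481697.29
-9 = -9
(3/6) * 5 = 5/2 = 2.50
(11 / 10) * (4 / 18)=11 / 45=0.24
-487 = -487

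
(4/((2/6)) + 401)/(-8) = -413/8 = -51.62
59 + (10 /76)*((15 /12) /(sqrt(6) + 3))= 8993 /152 - 25*sqrt(6) /456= 59.03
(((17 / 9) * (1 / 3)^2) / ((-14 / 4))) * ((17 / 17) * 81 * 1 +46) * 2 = -8636 / 567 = -15.23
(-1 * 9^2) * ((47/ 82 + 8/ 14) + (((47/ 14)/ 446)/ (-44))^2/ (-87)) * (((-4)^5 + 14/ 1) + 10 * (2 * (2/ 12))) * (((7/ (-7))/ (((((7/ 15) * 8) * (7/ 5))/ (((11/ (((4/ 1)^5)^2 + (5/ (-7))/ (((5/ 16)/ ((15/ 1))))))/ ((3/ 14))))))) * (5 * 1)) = -261750308493833195625/ 59883070956870791168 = -4.37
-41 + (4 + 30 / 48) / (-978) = -320821 / 7824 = -41.00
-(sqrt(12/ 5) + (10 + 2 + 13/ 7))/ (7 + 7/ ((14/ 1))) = -194/ 105 - 4* sqrt(15)/ 75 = -2.05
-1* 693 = -693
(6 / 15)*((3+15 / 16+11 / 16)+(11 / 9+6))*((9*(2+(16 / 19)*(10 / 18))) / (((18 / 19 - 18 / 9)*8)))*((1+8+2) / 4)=-1979813 / 57600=-34.37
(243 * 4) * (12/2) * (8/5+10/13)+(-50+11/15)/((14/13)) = 7519297/546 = 13771.61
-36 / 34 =-18 / 17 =-1.06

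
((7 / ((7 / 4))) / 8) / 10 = 1 / 20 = 0.05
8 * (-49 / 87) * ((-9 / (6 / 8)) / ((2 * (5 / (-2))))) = -1568 / 145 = -10.81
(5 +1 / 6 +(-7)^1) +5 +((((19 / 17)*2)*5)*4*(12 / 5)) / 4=3059 / 102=29.99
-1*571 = -571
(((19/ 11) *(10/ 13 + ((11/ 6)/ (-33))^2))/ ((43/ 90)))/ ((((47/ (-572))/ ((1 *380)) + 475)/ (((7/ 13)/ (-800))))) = -8220331/ 2077721558172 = -0.00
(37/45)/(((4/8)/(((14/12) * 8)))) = 2072/135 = 15.35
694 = 694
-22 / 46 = -11 / 23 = -0.48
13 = 13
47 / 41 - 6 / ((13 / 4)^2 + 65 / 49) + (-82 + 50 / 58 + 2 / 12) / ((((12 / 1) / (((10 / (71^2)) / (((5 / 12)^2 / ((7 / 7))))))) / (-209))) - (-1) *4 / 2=1746389507023 / 93112890715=18.76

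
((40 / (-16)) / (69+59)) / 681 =-5 / 174336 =-0.00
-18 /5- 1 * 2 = -28 /5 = -5.60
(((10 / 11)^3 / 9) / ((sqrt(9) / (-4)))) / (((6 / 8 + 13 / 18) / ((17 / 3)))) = -272000 / 634887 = -0.43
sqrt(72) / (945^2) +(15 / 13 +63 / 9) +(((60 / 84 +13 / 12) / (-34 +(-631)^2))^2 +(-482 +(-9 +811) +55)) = 2 * sqrt(2) / 297675 +5570810385975210157 / 14539356558456912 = 383.15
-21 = -21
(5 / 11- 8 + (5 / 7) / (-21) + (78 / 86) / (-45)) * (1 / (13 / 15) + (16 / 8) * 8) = -589176481 / 4519515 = -130.36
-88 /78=-44 /39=-1.13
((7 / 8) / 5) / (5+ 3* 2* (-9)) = -1 / 280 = -0.00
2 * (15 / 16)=15 / 8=1.88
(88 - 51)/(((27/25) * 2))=925/54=17.13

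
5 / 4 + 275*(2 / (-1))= -2195 / 4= -548.75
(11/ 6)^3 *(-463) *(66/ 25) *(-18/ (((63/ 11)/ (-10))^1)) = -74566613/ 315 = -236719.41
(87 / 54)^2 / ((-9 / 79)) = -66439 / 2916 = -22.78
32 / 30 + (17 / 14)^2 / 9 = 10853 / 8820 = 1.23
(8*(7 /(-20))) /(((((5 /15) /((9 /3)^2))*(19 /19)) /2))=-756 /5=-151.20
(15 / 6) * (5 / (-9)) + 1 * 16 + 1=281 / 18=15.61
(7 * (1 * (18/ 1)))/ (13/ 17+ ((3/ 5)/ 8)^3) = 137088000/ 832459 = 164.68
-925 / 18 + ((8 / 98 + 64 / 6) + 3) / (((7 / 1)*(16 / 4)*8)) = -5070337 / 98784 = -51.33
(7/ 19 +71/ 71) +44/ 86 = 1536/ 817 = 1.88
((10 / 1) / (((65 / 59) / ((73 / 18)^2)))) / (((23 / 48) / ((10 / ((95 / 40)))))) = 201223040 / 153387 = 1311.87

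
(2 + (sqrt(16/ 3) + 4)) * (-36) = -216 - 48 * sqrt(3) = -299.14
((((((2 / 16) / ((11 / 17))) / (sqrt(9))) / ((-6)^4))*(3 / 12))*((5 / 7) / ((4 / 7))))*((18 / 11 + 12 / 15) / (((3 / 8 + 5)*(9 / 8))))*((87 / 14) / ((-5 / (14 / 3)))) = -0.00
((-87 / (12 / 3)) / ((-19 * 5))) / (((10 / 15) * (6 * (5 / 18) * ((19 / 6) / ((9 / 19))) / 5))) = 21141 / 137180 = 0.15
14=14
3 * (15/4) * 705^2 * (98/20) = 27398503.12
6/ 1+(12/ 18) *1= 20/ 3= 6.67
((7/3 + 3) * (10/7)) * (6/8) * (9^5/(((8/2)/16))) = 9447840/7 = 1349691.43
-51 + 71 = 20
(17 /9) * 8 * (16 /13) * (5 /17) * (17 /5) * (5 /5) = 2176 /117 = 18.60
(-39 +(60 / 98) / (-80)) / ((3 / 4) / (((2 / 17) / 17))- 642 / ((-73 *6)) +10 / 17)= -18976131 / 53720611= -0.35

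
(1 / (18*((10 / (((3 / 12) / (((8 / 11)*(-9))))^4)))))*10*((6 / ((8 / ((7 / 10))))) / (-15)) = -102487 / 24766945689600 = -0.00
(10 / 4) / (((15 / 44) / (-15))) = -110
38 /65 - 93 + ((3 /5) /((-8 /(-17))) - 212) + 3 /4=-157243 /520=-302.39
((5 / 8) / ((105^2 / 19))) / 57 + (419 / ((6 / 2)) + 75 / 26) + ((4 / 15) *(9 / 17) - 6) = 319732453 / 2339064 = 136.69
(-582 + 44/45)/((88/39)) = -169949/660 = -257.50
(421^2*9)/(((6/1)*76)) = 531723/152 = 3498.18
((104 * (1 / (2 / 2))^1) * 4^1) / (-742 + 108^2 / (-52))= -2704 / 6281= -0.43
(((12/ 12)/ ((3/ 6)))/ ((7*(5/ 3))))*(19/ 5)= 114/ 175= 0.65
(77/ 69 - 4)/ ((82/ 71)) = -14129/ 5658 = -2.50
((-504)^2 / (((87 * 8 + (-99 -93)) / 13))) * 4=26208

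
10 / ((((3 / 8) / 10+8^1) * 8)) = 0.16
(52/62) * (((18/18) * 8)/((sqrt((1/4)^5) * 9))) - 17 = 1913/279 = 6.86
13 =13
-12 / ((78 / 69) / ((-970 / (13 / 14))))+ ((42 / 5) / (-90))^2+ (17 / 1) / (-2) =21066805937 / 1901250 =11080.50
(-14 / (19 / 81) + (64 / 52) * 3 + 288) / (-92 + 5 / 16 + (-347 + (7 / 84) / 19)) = -2750688 / 5201027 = -0.53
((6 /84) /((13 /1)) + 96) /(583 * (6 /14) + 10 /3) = 52419 /138242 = 0.38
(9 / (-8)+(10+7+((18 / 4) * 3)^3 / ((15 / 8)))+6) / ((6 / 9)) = 160089 / 80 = 2001.11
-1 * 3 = -3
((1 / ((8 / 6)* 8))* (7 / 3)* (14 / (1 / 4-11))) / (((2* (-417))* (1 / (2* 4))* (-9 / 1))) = -49 / 161379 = -0.00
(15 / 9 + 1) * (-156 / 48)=-26 / 3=-8.67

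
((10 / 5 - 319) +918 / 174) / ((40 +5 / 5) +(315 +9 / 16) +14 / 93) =-13451520 / 15392881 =-0.87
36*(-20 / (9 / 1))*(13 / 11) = -94.55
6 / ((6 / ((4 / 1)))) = 4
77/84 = 11/12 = 0.92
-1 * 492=-492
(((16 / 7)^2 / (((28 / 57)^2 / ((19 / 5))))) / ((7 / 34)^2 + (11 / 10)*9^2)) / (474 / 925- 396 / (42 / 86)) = -3451448800 / 3030361000303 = -0.00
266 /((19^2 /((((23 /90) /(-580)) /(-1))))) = 161 /495900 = 0.00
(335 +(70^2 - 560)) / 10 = 935 / 2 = 467.50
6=6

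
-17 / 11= -1.55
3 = 3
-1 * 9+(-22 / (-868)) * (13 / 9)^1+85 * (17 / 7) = 771299 / 3906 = 197.47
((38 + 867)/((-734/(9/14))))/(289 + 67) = -8145/3658256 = -0.00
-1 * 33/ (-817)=33/ 817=0.04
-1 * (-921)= 921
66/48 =11/8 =1.38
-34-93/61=-2167/61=-35.52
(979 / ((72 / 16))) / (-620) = -979 / 2790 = -0.35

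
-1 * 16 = -16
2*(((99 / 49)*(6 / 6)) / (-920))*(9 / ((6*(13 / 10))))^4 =-1002375 / 128752988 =-0.01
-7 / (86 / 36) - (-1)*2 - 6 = -298 / 43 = -6.93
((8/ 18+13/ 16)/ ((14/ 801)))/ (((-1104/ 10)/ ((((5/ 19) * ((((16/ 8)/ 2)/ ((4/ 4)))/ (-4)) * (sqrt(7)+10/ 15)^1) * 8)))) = 402725/ 1761984+402725 * sqrt(7)/ 1174656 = 1.14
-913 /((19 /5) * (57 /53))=-241945 /1083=-223.40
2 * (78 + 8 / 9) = 157.78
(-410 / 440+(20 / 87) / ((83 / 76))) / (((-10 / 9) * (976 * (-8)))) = -0.00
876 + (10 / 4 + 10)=1777 / 2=888.50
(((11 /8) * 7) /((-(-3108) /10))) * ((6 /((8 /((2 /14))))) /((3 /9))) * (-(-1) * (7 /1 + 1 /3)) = 605 /8288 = 0.07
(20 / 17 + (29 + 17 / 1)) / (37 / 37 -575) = -401 / 4879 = -0.08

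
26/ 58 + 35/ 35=42/ 29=1.45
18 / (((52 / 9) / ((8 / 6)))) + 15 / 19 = 1221 / 247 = 4.94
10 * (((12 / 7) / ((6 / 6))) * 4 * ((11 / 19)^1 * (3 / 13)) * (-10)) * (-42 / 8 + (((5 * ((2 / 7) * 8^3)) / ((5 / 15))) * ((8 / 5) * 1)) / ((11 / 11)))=-3887017200 / 12103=-321161.46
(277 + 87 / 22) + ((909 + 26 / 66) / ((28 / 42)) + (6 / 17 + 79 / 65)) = 40029181 / 24310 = 1646.61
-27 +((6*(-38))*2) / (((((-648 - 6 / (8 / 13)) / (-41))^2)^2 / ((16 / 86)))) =-18544492744235683 / 686800485042201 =-27.00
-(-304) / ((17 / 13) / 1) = 3952 / 17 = 232.47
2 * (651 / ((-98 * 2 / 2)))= -93 / 7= -13.29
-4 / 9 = -0.44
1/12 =0.08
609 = 609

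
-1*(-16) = 16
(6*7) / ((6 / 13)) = 91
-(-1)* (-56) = -56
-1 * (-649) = 649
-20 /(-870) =2 /87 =0.02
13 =13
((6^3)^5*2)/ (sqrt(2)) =470184984576*sqrt(2) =664941982011.56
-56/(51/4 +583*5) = -32/1673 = -0.02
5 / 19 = 0.26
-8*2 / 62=-8 / 31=-0.26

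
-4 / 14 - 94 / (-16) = 313 / 56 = 5.59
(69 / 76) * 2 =1.82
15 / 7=2.14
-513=-513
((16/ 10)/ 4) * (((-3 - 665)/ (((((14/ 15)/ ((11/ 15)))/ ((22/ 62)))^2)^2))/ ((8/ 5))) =-35797933127/ 35477982736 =-1.01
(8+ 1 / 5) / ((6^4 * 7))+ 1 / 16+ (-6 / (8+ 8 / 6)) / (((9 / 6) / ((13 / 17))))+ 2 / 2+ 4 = 912943 / 192780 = 4.74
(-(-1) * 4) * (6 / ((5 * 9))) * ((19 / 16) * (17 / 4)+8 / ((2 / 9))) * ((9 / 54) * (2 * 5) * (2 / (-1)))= -2627 / 36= -72.97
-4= -4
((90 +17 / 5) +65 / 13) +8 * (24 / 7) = 4404 / 35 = 125.83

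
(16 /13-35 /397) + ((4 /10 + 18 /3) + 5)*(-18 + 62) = 12973273 /25805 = 502.74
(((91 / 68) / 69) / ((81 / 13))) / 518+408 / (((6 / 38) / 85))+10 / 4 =6177192284509 / 28123848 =219642.50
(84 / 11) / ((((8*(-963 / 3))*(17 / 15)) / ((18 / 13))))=-945 / 260117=-0.00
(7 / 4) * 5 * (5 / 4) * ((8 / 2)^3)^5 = 11744051200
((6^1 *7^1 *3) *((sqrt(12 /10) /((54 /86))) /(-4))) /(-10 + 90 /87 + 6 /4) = 8729 *sqrt(30) /6495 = 7.36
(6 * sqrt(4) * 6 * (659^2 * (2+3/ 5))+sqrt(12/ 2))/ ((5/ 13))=13 * sqrt(6)/ 5+5284331208/ 25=211373254.69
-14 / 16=-7 / 8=-0.88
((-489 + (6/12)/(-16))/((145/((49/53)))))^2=587983773601/60476646400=9.72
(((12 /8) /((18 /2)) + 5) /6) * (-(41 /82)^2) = -31 /144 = -0.22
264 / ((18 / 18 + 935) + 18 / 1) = 44 / 159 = 0.28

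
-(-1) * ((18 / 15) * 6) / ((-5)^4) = 36 / 3125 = 0.01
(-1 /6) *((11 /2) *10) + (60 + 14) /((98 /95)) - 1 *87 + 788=763.57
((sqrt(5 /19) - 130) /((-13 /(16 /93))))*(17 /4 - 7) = -440 /93 + 44*sqrt(95) /22971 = -4.71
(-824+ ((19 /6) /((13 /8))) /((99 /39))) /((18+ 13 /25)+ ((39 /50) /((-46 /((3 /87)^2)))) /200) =-31529090000000 /709300068939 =-44.45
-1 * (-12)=12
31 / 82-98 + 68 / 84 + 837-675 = 112253 / 1722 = 65.19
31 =31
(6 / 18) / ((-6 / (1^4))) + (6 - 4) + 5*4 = 395 / 18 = 21.94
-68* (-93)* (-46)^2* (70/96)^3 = 11952821125/2304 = 5187856.39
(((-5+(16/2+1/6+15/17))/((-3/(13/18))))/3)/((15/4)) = -5369/61965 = -0.09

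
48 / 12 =4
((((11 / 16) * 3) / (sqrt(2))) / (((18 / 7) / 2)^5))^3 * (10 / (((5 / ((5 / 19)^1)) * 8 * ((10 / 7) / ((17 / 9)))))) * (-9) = -751961519998361827 * sqrt(2) / 18990543957492105216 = -0.06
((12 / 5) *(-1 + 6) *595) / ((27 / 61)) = 145180 / 9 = 16131.11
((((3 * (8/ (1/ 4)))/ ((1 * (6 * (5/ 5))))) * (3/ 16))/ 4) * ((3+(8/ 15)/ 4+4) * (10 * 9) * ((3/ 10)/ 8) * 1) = 2889/ 160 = 18.06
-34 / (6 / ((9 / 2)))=-51 / 2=-25.50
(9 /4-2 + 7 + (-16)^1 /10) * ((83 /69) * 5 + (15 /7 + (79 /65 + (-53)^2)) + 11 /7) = 10004132611 /627900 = 15932.68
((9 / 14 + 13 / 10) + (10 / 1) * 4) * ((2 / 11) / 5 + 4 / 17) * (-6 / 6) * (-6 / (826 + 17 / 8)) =17897856 / 216803125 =0.08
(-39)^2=1521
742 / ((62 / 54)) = 20034 / 31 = 646.26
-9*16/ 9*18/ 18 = -16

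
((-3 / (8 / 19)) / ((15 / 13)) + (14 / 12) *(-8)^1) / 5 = -1861 / 600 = -3.10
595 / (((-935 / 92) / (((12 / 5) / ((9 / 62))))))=-159712 / 165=-967.95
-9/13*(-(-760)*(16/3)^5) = -796917760/351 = -2270420.97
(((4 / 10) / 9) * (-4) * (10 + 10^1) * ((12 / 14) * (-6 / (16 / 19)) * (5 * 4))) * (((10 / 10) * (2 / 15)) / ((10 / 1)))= 608 / 105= 5.79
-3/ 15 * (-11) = 11/ 5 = 2.20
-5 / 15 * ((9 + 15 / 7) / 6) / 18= -0.03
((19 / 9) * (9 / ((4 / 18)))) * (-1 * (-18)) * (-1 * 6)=-9234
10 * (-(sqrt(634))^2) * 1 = -6340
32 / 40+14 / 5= 18 / 5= 3.60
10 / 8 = 5 / 4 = 1.25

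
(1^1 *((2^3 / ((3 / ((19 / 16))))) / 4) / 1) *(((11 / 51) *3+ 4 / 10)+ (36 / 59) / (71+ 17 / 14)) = 33893473 / 40561320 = 0.84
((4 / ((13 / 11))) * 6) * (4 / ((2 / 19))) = 10032 / 13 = 771.69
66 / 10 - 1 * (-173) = 898 / 5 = 179.60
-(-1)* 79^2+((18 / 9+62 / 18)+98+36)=57424 / 9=6380.44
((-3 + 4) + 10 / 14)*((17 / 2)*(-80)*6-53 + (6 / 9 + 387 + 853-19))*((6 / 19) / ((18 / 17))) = -593912 / 399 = -1488.50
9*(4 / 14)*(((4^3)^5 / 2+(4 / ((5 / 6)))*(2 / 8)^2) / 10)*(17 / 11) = 821412495819 / 3850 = 213353895.02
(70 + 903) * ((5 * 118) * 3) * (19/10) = 3272199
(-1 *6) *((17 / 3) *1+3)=-52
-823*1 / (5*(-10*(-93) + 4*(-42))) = -823 / 3810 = -0.22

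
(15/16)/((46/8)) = 15/92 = 0.16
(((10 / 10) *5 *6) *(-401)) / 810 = -401 / 27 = -14.85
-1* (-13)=13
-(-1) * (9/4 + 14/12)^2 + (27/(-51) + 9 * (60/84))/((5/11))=2112163/85680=24.65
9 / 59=0.15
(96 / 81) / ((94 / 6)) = 32 / 423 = 0.08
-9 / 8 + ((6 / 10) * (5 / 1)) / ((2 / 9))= 99 / 8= 12.38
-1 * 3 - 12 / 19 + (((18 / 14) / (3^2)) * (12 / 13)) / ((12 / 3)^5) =-3.63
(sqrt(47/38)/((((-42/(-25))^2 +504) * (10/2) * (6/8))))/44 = 0.00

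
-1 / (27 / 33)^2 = -1.49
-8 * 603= -4824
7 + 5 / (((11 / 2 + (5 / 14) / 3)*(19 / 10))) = 8372 / 1121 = 7.47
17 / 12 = 1.42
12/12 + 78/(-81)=1/27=0.04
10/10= 1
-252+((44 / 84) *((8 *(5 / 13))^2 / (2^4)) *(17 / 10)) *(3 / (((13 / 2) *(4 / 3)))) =-3872703 / 15379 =-251.82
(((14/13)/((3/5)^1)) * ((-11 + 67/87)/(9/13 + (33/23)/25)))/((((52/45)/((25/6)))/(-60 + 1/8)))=536218046875/101409984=5287.63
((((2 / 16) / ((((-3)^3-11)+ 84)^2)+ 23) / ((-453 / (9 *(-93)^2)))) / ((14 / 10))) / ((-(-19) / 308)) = -555628409325 / 12141608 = -45762.34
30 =30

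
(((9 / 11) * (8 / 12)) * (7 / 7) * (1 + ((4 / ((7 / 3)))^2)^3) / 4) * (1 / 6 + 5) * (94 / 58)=4521993281 / 150120124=30.12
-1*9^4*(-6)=39366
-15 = -15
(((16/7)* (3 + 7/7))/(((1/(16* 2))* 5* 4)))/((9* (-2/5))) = -256/63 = -4.06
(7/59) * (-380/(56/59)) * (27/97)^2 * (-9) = 623295/18818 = 33.12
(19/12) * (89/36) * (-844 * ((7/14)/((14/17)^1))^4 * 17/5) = -506606397457/331914240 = -1526.32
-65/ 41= -1.59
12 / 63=4 / 21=0.19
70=70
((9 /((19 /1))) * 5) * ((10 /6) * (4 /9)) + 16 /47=5612 /2679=2.09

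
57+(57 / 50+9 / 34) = 24822 / 425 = 58.40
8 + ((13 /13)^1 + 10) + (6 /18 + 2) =64 /3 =21.33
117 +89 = 206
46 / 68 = 23 / 34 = 0.68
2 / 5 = 0.40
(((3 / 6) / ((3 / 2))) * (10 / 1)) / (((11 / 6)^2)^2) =4320 / 14641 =0.30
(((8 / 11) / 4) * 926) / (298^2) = 463 / 244211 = 0.00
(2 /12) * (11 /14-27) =-367 /84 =-4.37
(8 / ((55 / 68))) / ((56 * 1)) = 68 / 385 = 0.18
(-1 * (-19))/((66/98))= 931/33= 28.21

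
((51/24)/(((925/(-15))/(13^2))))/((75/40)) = -2873/925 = -3.11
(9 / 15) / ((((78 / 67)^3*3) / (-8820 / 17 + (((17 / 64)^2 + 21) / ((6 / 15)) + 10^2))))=-3067248144149 / 66088009728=-46.41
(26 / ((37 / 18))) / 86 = 234 / 1591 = 0.15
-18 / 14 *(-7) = 9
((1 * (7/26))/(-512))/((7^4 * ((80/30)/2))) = -3/18264064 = -0.00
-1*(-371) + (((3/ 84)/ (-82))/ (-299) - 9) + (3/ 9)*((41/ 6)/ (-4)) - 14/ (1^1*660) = 15351741956/ 42477435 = 361.41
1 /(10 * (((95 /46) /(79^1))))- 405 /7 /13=-27028 /43225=-0.63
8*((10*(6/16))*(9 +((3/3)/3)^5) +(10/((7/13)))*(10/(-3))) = -127640/567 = -225.11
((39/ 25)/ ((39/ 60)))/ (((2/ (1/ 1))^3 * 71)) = 3/ 710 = 0.00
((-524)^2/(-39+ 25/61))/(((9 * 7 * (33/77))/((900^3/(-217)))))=226113336000000/255409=885299014.52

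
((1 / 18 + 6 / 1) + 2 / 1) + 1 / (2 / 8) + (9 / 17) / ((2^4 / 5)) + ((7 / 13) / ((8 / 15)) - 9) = 4.23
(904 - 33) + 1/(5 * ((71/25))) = 61846/71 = 871.07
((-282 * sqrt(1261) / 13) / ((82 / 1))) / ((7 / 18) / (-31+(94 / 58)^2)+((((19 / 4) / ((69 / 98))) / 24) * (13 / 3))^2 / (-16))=21603991375872 * sqrt(1261) / 8692623855461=88.26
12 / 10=6 / 5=1.20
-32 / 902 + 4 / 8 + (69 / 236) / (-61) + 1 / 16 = 13562521 / 25970384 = 0.52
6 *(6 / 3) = 12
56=56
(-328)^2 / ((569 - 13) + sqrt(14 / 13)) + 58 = 505352442 / 2009377 - 53792 * sqrt(182) / 2009377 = 251.14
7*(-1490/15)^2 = 621628/9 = 69069.78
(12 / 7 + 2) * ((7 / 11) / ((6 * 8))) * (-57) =-2.81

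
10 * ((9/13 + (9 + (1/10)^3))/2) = 126013/2600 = 48.47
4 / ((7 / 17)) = 68 / 7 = 9.71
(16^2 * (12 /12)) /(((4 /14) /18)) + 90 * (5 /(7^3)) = 5532354 /343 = 16129.31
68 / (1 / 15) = 1020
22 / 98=11 / 49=0.22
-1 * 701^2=-491401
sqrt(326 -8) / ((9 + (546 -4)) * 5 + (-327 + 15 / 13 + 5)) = 13 * sqrt(318) / 31644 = 0.01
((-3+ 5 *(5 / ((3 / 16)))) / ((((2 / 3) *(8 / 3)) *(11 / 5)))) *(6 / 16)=17595 / 1408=12.50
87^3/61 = 658503/61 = 10795.13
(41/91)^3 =68921/753571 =0.09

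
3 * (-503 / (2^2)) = -1509 / 4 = -377.25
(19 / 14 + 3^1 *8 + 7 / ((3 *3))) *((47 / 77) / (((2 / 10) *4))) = 773855 / 38808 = 19.94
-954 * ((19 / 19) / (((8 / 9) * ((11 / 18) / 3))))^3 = -6844428639 / 42592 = -160697.52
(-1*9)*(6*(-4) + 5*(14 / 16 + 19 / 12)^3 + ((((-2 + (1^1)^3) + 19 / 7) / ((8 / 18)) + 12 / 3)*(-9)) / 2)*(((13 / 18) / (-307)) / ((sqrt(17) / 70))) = 93885545*sqrt(17) / 72147456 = 5.37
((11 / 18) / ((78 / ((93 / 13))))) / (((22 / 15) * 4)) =0.01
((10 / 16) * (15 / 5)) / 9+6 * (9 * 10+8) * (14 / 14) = 14117 / 24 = 588.21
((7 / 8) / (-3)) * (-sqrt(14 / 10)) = 7 * sqrt(35) / 120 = 0.35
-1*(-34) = 34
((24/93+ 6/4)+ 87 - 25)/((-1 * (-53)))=3953/3286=1.20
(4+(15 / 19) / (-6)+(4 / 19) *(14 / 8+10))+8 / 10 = 1357 / 190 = 7.14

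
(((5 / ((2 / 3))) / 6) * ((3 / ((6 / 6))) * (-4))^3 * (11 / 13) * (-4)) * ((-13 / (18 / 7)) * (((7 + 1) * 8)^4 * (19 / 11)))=-1071057469440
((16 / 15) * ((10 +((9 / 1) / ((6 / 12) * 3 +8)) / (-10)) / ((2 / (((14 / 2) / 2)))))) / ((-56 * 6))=-941 / 17100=-0.06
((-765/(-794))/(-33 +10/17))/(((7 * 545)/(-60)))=78030/166903961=0.00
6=6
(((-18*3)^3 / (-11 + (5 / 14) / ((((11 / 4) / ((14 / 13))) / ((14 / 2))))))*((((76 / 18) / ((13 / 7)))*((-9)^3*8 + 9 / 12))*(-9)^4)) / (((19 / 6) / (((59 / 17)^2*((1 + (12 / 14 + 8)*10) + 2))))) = -197154390460929996600 / 414137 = -476060797419525.41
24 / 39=8 / 13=0.62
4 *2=8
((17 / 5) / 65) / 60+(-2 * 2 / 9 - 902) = -52792949 / 58500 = -902.44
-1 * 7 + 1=-6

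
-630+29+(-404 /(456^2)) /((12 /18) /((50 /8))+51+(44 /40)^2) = -8172487453 /13598148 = -601.00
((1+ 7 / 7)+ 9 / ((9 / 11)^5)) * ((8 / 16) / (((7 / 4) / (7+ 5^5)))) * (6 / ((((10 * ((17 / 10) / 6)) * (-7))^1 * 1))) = -161632544 / 22491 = -7186.54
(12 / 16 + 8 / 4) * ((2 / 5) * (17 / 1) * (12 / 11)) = 20.40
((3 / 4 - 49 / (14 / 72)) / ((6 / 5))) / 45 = -4.65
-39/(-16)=39/16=2.44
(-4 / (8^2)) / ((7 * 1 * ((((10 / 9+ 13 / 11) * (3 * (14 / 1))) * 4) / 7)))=-33 / 203392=-0.00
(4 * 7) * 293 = 8204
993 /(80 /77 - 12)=-76461 /844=-90.59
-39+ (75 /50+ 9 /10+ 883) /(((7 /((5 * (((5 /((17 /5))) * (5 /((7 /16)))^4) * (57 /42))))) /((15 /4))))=161496881998713 /2000033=80747108.67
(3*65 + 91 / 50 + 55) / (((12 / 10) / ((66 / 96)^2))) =507837 / 5120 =99.19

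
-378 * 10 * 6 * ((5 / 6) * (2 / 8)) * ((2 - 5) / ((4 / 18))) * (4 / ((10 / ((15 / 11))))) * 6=2296350 / 11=208759.09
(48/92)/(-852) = -1/1633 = -0.00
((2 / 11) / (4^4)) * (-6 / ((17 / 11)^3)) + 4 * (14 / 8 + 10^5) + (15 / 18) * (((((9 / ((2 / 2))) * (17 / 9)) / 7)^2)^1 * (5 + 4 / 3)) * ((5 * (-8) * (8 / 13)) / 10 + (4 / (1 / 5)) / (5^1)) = 721154406095113 / 1802638656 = 400054.89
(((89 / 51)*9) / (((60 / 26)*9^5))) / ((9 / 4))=2314 / 45172485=0.00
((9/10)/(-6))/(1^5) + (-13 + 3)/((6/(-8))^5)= 204071/4860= 41.99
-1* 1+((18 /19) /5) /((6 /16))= -47 /95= -0.49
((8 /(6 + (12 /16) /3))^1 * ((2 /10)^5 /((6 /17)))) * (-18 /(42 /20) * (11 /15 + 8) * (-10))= 285056 /328125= 0.87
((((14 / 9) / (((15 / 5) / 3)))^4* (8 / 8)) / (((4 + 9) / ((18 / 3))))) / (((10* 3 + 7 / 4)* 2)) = 153664 / 3610737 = 0.04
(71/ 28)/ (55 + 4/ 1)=71/ 1652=0.04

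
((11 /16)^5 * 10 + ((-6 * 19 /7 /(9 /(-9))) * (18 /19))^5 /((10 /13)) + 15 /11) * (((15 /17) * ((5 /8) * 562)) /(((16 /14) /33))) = 6964896683538072256995 /684795625472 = 10170766903.98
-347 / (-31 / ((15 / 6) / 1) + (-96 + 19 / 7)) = 12145 / 3699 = 3.28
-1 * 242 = -242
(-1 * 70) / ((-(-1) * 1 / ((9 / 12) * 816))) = -42840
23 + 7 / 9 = 214 / 9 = 23.78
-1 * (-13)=13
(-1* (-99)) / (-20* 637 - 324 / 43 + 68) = -473 / 60580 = -0.01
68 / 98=34 / 49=0.69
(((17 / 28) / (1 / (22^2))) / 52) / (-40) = -2057 / 14560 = -0.14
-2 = -2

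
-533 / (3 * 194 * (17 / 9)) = -1599 / 3298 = -0.48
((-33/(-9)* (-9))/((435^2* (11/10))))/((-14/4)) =0.00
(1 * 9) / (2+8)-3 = -21 / 10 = -2.10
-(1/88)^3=-1/681472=-0.00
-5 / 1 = -5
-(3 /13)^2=-9 /169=-0.05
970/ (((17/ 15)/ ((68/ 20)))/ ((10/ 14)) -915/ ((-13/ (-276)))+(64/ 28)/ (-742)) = -491222550/ 9837460933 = -0.05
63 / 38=1.66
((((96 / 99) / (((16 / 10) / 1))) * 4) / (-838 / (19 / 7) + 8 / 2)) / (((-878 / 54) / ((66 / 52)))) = 684 / 1101451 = 0.00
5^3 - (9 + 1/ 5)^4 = -4399331/ 625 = -7038.93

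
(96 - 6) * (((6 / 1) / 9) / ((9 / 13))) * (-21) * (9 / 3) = -5460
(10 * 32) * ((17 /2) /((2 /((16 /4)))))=5440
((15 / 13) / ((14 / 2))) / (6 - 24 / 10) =25 / 546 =0.05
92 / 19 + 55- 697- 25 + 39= -11840 / 19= -623.16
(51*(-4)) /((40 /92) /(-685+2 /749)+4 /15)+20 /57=-342882087610 /447349737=-766.47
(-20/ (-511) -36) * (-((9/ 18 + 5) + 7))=229700/ 511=449.51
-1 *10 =-10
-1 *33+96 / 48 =-31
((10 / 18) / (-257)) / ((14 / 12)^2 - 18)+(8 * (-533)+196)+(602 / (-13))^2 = -50045018604 / 26016367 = -1923.60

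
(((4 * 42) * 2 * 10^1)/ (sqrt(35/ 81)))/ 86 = 432 * sqrt(35)/ 43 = 59.44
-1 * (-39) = 39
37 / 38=0.97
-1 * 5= -5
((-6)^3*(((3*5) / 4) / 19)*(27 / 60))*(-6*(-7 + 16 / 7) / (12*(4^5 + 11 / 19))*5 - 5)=95.70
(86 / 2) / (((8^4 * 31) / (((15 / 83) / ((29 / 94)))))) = 0.00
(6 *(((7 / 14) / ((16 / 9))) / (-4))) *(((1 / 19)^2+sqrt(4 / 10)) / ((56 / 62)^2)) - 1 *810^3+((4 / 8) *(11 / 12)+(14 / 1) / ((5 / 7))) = -144394129831119061 / 271703040 - 25947 *sqrt(10) / 250880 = -531440980.27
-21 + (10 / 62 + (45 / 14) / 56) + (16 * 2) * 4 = 2605843 / 24304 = 107.22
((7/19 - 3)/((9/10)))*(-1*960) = 2807.02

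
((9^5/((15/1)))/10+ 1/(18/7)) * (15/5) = 88661/75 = 1182.15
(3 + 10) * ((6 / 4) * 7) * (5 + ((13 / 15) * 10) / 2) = 1274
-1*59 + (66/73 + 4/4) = -57.10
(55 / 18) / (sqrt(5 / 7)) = 11 * sqrt(35) / 18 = 3.62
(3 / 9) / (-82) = -1 / 246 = -0.00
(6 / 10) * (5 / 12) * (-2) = -0.50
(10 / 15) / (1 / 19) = 38 / 3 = 12.67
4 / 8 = 1 / 2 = 0.50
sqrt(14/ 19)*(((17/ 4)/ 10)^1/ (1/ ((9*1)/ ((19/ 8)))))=153*sqrt(266)/ 1805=1.38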